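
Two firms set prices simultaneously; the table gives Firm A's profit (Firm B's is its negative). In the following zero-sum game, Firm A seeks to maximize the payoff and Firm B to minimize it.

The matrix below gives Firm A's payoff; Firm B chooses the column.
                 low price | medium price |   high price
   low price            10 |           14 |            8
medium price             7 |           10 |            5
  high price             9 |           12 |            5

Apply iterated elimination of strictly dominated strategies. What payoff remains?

Column medium price is strictly dominated by low price for Firm B (10<14, 7<10, 9<12); eliminate medium price.
Row medium price is strictly dominated by row low price (10>7, 8>5); eliminate medium price.
Column low price is strictly dominated by high price for Firm B (8<10, 5<9); eliminate low price.
Row high price is strictly dominated by row low price (8>5); eliminate high price.
Only (low price, high price) remains, with payoff 8.

8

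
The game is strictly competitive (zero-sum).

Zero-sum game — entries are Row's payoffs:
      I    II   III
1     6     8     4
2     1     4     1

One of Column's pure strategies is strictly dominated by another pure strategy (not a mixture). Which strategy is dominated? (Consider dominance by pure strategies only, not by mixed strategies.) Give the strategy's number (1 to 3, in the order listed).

Column prefers columns that give Row less. Compare II with I: 6 < 8, 1 < 4.
So I strictly dominates II for Column; II is strictly dominated.

2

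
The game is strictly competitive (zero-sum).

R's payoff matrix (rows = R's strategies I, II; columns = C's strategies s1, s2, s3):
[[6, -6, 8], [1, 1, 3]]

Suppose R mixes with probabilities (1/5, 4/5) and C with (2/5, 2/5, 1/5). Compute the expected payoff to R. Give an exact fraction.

Against (2/5, 2/5, 1/5), each row's expected payoff is I: 8/5; II: 7/5.
Taking the (1/5, 4/5)-weighted average: (1/5)·(8/5) + (4/5)·(7/5) = 36/25.

36/25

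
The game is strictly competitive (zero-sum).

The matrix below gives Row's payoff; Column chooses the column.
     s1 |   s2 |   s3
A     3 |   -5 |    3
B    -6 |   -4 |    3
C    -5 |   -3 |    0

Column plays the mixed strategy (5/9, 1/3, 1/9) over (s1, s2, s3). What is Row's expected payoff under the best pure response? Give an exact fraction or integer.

1/3

A: (3)·(5/9) + (-5)·(1/3) + (3)·(1/9) = 1/3.
B: (-6)·(5/9) + (-4)·(1/3) + (3)·(1/9) = -13/3.
C: (-5)·(5/9) + (-3)·(1/3) + (0)·(1/9) = -34/9.
The best pure response is A with expected payoff 1/3.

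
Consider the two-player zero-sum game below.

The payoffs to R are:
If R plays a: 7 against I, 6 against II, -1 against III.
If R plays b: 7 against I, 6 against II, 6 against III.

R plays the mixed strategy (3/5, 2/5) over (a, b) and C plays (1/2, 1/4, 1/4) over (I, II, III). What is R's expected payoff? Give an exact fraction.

109/20

Against (1/2, 1/4, 1/4), each row's expected payoff is a: 19/4; b: 13/2.
Taking the (3/5, 2/5)-weighted average: (3/5)·(19/4) + (2/5)·(13/2) = 109/20.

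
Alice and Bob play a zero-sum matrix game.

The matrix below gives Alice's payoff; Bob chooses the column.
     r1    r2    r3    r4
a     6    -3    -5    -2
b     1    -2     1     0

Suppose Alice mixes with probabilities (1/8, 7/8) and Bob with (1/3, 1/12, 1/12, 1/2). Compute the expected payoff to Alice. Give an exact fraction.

Against (1/3, 1/12, 1/12, 1/2), each row's expected payoff is a: 1/3; b: 1/4.
Taking the (1/8, 7/8)-weighted average: (1/8)·(1/3) + (7/8)·(1/4) = 25/96.

25/96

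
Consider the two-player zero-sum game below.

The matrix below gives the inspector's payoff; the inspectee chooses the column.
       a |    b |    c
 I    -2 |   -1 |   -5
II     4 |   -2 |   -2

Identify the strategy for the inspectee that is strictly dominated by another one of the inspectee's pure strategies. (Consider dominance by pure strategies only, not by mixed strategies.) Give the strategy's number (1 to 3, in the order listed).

1

The inspectee prefers columns that give the inspector less. Compare a with c: -5 < -2, -2 < 4.
So c strictly dominates a for the inspectee; a is strictly dominated.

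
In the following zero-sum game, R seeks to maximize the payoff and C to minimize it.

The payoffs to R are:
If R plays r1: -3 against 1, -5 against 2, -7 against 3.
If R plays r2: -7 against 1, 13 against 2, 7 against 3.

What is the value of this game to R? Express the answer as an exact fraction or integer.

-35/9

Column 2 is strictly dominated by 3 for C (it gives R more in every row).
The remaining 2×2 game on (r1, r2) × (1, 3) has no saddle point. Let R play r1 with probability p; indifference gives −3p − 7(1−p) = −7p + 7(1−p), so p = 7/9.
Similarly C's optimal q on 1 is 7/9, and the value is -3·(7/9) + (-7)·(2/9) = -35/9.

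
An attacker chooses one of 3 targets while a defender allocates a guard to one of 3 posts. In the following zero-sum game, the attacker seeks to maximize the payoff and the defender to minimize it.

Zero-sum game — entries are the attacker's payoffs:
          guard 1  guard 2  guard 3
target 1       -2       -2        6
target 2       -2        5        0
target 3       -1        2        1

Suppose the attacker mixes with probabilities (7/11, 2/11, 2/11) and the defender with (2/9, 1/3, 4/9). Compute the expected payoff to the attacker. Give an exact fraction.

136/99

Against (2/9, 1/3, 4/9), each row's expected payoff is target 1: 14/9; target 2: 11/9; target 3: 8/9.
Taking the (7/11, 2/11, 2/11)-weighted average: (7/11)·(14/9) + (2/11)·(11/9) + (2/11)·(8/9) = 136/99.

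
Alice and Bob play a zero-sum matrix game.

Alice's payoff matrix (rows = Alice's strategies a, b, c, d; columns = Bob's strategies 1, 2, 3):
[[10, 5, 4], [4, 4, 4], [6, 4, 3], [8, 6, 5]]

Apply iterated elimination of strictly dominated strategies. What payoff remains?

Row b is strictly dominated by row d (8>4, 6>4, 5>4); eliminate b.
Column 2 is strictly dominated by 3 for Bob (4<5, 3<4, 5<6); eliminate 2.
Row c is strictly dominated by row a (10>6, 4>3); eliminate c.
Column 1 is strictly dominated by 3 for Bob (4<10, 5<8); eliminate 1.
Row a is strictly dominated by row d (5>4); eliminate a.
Only (d, 3) remains, with payoff 5.

5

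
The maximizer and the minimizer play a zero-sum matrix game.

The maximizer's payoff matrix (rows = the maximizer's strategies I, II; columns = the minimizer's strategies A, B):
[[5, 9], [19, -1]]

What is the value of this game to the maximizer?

22/3

Row minima are 5 and -1, so the maximizer's maximin is 5; column maxima are 19 and 9, so the minimizer's minimax is 9. These differ, so the equilibrium is in mixed strategies.
Let the maximizer play I with probability p. The minimizer is indifferent when 5p + 19(1−p) = 9p − (1−p), giving p = 5/6.
Let the minimizer play A with probability q. The maximizer is indifferent when 5q + 9(1−q) = 19q − (1−q), giving q = 5/12.
The value is 5·(5/12) + (9)·(7/12) = 22/3.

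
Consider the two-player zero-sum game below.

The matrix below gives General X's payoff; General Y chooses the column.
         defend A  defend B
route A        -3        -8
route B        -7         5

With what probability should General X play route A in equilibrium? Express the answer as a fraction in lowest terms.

Row minima are -8 and -7, so General X's maximin is -7; column maxima are -3 and 5, so General Y's minimax is -3. These differ, so the equilibrium is in mixed strategies.
Let General X play route A with probability p. General Y is indifferent when −3p − 7(1−p) = −8p + 5(1−p), giving p = 12/17.

12/17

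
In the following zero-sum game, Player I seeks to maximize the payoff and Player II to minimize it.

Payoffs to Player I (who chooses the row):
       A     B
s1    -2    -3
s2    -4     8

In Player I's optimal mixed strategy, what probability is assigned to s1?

12/13

Row minima are -3 and -4, so Player I's maximin is -3; column maxima are -2 and 8, so Player II's minimax is -2. These differ, so the equilibrium is in mixed strategies.
Let Player I play s1 with probability p. Player II is indifferent when −2p − 4(1−p) = −3p + 8(1−p), giving p = 12/13.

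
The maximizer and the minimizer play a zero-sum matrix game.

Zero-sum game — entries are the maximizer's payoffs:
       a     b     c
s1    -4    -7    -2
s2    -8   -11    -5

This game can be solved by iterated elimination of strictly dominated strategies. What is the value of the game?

-7

Row s2 is strictly dominated by row s1 (-4>-8, -7>-11, -2>-5); eliminate s2.
Column c is strictly dominated by a for the minimizer (-4<-2); eliminate c.
Column a is strictly dominated by b for the minimizer (-7<-4); eliminate a.
Only (s1, b) remains, with payoff -7.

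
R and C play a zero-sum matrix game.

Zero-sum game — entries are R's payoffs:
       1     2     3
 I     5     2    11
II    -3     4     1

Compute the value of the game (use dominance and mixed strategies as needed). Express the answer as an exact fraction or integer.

13/5

Column 3 is strictly dominated by 1 for C (it gives R more in every row).
The remaining 2×2 game on (I, II) × (1, 2) has no saddle point. Let R play I with probability p; indifference gives 5p − 3(1−p) = 2p + 4(1−p), so p = 7/10.
Similarly C's optimal q on 1 is 1/5, and the value is 5·(1/5) + (2)·(4/5) = 13/5.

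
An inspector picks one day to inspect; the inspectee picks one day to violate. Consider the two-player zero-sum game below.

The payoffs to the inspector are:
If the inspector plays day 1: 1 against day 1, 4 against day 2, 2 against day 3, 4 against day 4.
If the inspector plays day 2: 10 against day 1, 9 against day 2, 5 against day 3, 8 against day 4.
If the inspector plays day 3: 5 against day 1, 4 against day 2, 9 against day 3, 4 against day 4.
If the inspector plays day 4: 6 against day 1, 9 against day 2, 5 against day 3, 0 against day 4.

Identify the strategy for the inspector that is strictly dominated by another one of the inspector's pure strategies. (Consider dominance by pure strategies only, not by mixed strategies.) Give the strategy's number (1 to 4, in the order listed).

Compare day 1 with day 2: 10 > 1, 9 > 4, 5 > 2, 8 > 4.
So day 2 strictly dominates day 1 for the inspector; day 1 is strictly dominated.

1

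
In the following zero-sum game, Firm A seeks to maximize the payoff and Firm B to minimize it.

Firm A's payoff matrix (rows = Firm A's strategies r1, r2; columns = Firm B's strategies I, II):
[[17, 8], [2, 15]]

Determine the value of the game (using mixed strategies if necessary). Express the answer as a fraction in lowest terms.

Row minima are 8 and 2, so Firm A's maximin is 8; column maxima are 17 and 15, so Firm B's minimax is 15. These differ, so the equilibrium is in mixed strategies.
Let Firm A play r1 with probability p. Firm B is indifferent when 17p + 2(1−p) = 8p + 15(1−p), giving p = 13/22.
Let Firm B play I with probability q. Firm A is indifferent when 17q + 8(1−q) = 2q + 15(1−q), giving q = 7/22.
The value is 17·(7/22) + (8)·(15/22) = 239/22.

239/22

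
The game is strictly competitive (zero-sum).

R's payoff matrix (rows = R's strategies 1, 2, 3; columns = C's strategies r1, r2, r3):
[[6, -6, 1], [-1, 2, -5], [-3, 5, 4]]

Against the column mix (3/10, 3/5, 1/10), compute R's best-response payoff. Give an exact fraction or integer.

5/2

1: (6)·(3/10) + (-6)·(3/5) + (1)·(1/10) = -17/10.
2: (-1)·(3/10) + (2)·(3/5) + (-5)·(1/10) = 2/5.
3: (-3)·(3/10) + (5)·(3/5) + (4)·(1/10) = 5/2.
The best pure response is 3 with expected payoff 5/2.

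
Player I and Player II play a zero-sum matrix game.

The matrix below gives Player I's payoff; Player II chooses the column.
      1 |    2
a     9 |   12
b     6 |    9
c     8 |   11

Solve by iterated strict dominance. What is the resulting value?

Column 2 is strictly dominated by 1 for Player II (9<12, 6<9, 8<11); eliminate 2.
Row b is strictly dominated by row a (9>6); eliminate b.
Row c is strictly dominated by row a (9>8); eliminate c.
Only (a, 1) remains, with payoff 9.

9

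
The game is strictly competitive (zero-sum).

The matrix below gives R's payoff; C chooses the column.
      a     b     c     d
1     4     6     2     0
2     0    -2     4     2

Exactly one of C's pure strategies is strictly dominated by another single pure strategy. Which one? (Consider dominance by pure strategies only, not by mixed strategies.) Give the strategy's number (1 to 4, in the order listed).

C prefers columns that give R less. Compare c with d: 0 < 2, 2 < 4.
So d strictly dominates c for C; c is strictly dominated.

3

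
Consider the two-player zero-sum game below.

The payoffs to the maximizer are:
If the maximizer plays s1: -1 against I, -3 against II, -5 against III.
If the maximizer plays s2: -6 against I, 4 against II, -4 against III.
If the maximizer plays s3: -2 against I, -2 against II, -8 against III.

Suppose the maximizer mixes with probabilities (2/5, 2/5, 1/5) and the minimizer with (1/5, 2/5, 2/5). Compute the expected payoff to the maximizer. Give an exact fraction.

-68/25

Against (1/5, 2/5, 2/5), each row's expected payoff is s1: -17/5; s2: -6/5; s3: -22/5.
Taking the (2/5, 2/5, 1/5)-weighted average: (2/5)·(-17/5) + (2/5)·(-6/5) + (1/5)·(-22/5) = -68/25.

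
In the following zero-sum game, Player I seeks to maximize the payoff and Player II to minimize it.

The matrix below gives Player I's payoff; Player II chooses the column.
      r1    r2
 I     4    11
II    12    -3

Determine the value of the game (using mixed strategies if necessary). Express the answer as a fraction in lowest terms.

Row minima are 4 and -3, so Player I's maximin is 4; column maxima are 12 and 11, so Player II's minimax is 11. These differ, so the equilibrium is in mixed strategies.
Let Player I play I with probability p. Player II is indifferent when 4p + 12(1−p) = 11p − 3(1−p), giving p = 15/22.
Let Player II play r1 with probability q. Player I is indifferent when 4q + 11(1−q) = 12q − 3(1−q), giving q = 7/11.
The value is 4·(7/11) + (11)·(4/11) = 72/11.

72/11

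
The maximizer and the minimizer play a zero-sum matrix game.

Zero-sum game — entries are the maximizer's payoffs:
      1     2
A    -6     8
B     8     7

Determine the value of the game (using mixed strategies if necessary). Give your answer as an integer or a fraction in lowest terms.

106/15

Row minima are -6 and 7, so the maximizer's maximin is 7; column maxima are 8 and 8, so the minimizer's minimax is 8. These differ, so the equilibrium is in mixed strategies.
Let the maximizer play A with probability p. The minimizer is indifferent when −6p + 8(1−p) = 8p + 7(1−p), giving p = 1/15.
Let the minimizer play 1 with probability q. The maximizer is indifferent when −6q + 8(1−q) = 8q + 7(1−q), giving q = 1/15.
The value is -6·(1/15) + (8)·(14/15) = 106/15.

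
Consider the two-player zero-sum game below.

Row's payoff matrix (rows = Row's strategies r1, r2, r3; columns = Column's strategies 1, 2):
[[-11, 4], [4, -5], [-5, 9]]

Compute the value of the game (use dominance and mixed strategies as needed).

11/23

Row r1 is strictly dominated by row r3, so Row never plays it.
The remaining 2×2 game on (r2, r3) × (1, 2) has no saddle point. Let Row play r2 with probability p; indifference gives 4p − 5(1−p) = −5p + 9(1−p), so p = 14/23.
Similarly Column's optimal q on 1 is 14/23, and the value is 4·(14/23) + (-5)·(9/23) = 11/23.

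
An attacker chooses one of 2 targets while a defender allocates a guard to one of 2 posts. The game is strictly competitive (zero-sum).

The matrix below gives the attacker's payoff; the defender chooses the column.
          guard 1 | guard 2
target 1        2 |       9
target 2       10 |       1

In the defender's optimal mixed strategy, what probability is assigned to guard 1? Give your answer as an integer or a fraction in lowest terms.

1/2

Row minima are 2 and 1, so the attacker's maximin is 2; column maxima are 10 and 9, so the defender's minimax is 9. These differ, so the equilibrium is in mixed strategies.
Let the defender play guard 1 with probability q. The attacker is indifferent when 2q + 9(1−q) = 10q + (1−q), giving q = 1/2.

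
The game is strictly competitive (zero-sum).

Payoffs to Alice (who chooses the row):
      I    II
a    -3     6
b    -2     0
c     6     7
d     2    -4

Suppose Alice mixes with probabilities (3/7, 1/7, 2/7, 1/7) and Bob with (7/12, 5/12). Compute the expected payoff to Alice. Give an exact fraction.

23/12

Against (7/12, 5/12), each row's expected payoff is a: 3/4; b: -7/6; c: 77/12; d: -1/2.
Taking the (3/7, 1/7, 2/7, 1/7)-weighted average: (3/7)·(3/4) + (1/7)·(-7/6) + (2/7)·(77/12) + (1/7)·(-1/2) = 23/12.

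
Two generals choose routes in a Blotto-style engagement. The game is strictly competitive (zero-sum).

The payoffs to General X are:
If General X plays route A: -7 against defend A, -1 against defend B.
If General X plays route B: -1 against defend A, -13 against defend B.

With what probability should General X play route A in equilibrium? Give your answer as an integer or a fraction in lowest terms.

2/3

Row minima are -7 and -13, so General X's maximin is -7; column maxima are -1 and -1, so General Y's minimax is -1. These differ, so the equilibrium is in mixed strategies.
Let General X play route A with probability p. General Y is indifferent when −7p − (1−p) = −p − 13(1−p), giving p = 2/3.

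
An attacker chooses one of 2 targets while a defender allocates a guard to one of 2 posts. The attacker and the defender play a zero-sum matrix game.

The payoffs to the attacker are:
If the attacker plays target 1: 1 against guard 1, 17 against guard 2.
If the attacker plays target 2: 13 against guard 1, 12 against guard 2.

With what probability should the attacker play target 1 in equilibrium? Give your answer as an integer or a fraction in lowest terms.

1/17

Row minima are 1 and 12, so the attacker's maximin is 12; column maxima are 13 and 17, so the defender's minimax is 13. These differ, so the equilibrium is in mixed strategies.
Let the attacker play target 1 with probability p. The defender is indifferent when p + 13(1−p) = 17p + 12(1−p), giving p = 1/17.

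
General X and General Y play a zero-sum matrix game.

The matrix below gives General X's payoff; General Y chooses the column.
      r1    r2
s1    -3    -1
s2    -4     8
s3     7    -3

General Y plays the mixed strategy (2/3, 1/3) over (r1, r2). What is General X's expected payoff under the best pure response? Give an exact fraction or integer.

s1: (-3)·(2/3) + (-1)·(1/3) = -7/3.
s2: (-4)·(2/3) + (8)·(1/3) = 0.
s3: (7)·(2/3) + (-3)·(1/3) = 11/3.
The best pure response is s3 with expected payoff 11/3.

11/3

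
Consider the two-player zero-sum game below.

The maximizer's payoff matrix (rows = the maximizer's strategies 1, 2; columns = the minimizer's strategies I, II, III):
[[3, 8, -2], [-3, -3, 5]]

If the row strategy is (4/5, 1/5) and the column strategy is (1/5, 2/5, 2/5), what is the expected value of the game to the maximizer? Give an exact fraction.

61/25

Against (1/5, 2/5, 2/5), each row's expected payoff is 1: 3; 2: 1/5.
Taking the (4/5, 1/5)-weighted average: (4/5)·(3) + (1/5)·(1/5) = 61/25.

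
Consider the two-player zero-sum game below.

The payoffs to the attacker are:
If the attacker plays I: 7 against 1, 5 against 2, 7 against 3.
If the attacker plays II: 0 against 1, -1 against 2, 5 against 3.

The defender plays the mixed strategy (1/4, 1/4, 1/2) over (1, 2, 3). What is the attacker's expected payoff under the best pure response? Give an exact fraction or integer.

13/2

I: (7)·(1/4) + (5)·(1/4) + (7)·(1/2) = 13/2.
II: (0)·(1/4) + (-1)·(1/4) + (5)·(1/2) = 9/4.
The best pure response is I with expected payoff 13/2.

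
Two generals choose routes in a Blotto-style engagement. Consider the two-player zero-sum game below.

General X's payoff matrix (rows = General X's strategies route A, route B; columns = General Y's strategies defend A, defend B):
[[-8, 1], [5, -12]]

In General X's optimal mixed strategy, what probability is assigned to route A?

Row minima are -8 and -12, so General X's maximin is -8; column maxima are 5 and 1, so General Y's minimax is 1. These differ, so the equilibrium is in mixed strategies.
Let General X play route A with probability p. General Y is indifferent when −8p + 5(1−p) = p − 12(1−p), giving p = 17/26.

17/26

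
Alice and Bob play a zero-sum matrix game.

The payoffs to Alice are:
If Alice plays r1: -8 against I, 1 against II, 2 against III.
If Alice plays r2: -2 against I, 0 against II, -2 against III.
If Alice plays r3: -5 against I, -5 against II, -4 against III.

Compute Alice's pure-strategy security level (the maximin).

The worst-case payoff for each row is r1: -8, r2: -2, r3: -5.
The best of these is -2.

-2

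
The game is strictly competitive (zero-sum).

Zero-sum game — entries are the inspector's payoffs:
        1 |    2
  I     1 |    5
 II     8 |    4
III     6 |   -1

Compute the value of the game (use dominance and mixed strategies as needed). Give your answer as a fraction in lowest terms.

9/2

Row III is strictly dominated by row II, so the inspector never plays it.
The remaining 2×2 game on (I, II) × (1, 2) has no saddle point. Let the inspector play I with probability p; indifference gives p + 8(1−p) = 5p + 4(1−p), so p = 1/2.
Similarly the inspectee's optimal q on 1 is 1/8, and the value is 1·(1/8) + (5)·(7/8) = 9/2.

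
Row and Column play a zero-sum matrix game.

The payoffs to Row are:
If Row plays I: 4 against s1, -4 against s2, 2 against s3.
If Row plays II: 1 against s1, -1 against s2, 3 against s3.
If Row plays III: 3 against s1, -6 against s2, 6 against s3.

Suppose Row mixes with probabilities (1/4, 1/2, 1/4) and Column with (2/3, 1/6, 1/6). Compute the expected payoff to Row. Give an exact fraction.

Against (2/3, 1/6, 1/6), each row's expected payoff is I: 7/3; II: 1; III: 2.
Taking the (1/4, 1/2, 1/4)-weighted average: (1/4)·(7/3) + (1/2)·(1) + (1/4)·(2) = 19/12.

19/12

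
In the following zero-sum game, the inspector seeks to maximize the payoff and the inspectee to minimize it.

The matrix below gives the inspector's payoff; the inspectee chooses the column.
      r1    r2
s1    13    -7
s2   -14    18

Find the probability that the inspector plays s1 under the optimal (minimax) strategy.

8/13

Row minima are -7 and -14, so the inspector's maximin is -7; column maxima are 13 and 18, so the inspectee's minimax is 13. These differ, so the equilibrium is in mixed strategies.
Let the inspector play s1 with probability p. The inspectee is indifferent when 13p − 14(1−p) = −7p + 18(1−p), giving p = 8/13.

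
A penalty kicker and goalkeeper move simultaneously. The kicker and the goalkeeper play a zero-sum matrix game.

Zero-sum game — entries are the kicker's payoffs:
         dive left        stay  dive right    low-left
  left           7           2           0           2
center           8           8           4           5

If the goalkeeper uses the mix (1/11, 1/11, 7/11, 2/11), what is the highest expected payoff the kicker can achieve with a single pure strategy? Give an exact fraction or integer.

left: (7)·(1/11) + (2)·(1/11) + (0)·(7/11) + (2)·(2/11) = 13/11.
center: (8)·(1/11) + (8)·(1/11) + (4)·(7/11) + (5)·(2/11) = 54/11.
The best pure response is center with expected payoff 54/11.

54/11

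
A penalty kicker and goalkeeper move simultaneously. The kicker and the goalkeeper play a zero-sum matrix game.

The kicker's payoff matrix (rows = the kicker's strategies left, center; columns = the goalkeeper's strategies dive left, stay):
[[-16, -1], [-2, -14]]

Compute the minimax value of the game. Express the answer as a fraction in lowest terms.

Row minima are -16 and -14, so the kicker's maximin is -14; column maxima are -2 and -1, so the goalkeeper's minimax is -2. These differ, so the equilibrium is in mixed strategies.
Let the kicker play left with probability p. The goalkeeper is indifferent when −16p − 2(1−p) = −p − 14(1−p), giving p = 4/9.
Let the goalkeeper play dive left with probability q. The kicker is indifferent when −16q − (1−q) = −2q − 14(1−q), giving q = 13/27.
The value is -16·(13/27) + (-1)·(14/27) = -74/9.

-74/9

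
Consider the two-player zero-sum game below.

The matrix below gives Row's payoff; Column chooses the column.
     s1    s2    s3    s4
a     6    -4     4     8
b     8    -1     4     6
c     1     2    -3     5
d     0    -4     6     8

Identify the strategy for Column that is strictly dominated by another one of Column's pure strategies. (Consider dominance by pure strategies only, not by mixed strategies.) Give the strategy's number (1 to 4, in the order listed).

4

Column prefers columns that give Row less. Compare s4 with s2: -4 < 8, -1 < 6, 2 < 5, -4 < 8.
So s2 strictly dominates s4 for Column; s4 is strictly dominated.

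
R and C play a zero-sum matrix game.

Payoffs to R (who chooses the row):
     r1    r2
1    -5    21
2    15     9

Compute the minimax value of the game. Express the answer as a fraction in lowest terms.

45/4

Row minima are -5 and 9, so R's maximin is 9; column maxima are 15 and 21, so C's minimax is 15. These differ, so the equilibrium is in mixed strategies.
Let R play 1 with probability p. C is indifferent when −5p + 15(1−p) = 21p + 9(1−p), giving p = 3/16.
Let C play r1 with probability q. R is indifferent when −5q + 21(1−q) = 15q + 9(1−q), giving q = 3/8.
The value is -5·(3/8) + (21)·(5/8) = 45/4.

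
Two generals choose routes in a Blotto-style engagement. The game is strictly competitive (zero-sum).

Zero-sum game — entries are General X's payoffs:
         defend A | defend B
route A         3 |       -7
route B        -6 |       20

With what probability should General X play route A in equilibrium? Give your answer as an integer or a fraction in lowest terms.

13/18

Row minima are -7 and -6, so General X's maximin is -6; column maxima are 3 and 20, so General Y's minimax is 3. These differ, so the equilibrium is in mixed strategies.
Let General X play route A with probability p. General Y is indifferent when 3p − 6(1−p) = −7p + 20(1−p), giving p = 13/18.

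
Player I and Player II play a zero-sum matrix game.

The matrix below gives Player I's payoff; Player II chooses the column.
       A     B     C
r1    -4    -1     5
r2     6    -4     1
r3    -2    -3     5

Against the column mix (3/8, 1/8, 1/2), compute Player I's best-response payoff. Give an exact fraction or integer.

r1: (-4)·(3/8) + (-1)·(1/8) + (5)·(1/2) = 7/8.
r2: (6)·(3/8) + (-4)·(1/8) + (1)·(1/2) = 9/4.
r3: (-2)·(3/8) + (-3)·(1/8) + (5)·(1/2) = 11/8.
The best pure response is r2 with expected payoff 9/4.

9/4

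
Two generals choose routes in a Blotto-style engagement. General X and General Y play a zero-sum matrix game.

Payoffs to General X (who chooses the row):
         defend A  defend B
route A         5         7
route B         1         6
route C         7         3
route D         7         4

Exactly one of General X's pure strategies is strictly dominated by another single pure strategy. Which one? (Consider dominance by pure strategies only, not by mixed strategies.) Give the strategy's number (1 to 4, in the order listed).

2

Compare route B with route A: 5 > 1, 7 > 6.
So route A strictly dominates route B for General X; route B is strictly dominated.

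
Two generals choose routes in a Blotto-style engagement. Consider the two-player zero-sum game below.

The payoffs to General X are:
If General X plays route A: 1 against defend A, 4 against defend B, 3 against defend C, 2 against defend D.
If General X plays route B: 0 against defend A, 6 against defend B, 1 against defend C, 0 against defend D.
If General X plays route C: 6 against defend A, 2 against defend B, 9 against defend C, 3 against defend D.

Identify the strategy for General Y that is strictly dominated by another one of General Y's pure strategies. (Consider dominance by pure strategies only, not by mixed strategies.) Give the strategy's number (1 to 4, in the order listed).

General Y prefers columns that give General X less. Compare defend C with defend A: 1 < 3, 0 < 1, 6 < 9.
So defend A strictly dominates defend C for General Y; defend C is strictly dominated.

3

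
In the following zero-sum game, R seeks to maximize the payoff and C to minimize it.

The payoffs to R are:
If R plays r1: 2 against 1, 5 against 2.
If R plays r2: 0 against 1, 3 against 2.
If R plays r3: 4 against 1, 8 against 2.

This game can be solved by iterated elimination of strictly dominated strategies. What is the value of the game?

4

Row r2 is strictly dominated by row r1 (2>0, 5>3); eliminate r2.
Row r1 is strictly dominated by row r3 (4>2, 8>5); eliminate r1.
Column 2 is strictly dominated by 1 for C (4<8); eliminate 2.
Only (r3, 1) remains, with payoff 4.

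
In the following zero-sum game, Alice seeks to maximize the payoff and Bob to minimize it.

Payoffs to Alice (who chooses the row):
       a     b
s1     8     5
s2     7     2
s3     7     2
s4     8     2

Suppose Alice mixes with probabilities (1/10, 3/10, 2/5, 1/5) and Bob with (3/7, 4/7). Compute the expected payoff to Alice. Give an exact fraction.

311/70

Against (3/7, 4/7), each row's expected payoff is s1: 44/7; s2: 29/7; s3: 29/7; s4: 32/7.
Taking the (1/10, 3/10, 2/5, 1/5)-weighted average: (1/10)·(44/7) + (3/10)·(29/7) + (2/5)·(29/7) + (1/5)·(32/7) = 311/70.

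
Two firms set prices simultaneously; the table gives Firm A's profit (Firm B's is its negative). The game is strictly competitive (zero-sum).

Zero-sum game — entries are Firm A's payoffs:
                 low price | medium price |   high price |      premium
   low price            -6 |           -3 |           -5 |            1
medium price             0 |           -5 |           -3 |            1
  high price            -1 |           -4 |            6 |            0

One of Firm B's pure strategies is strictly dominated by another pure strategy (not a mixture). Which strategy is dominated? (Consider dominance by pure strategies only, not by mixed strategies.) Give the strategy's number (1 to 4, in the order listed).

Firm B prefers columns that give Firm A less. Compare premium with low price: -6 < 1, 0 < 1, -1 < 0.
So low price strictly dominates premium for Firm B; premium is strictly dominated.

4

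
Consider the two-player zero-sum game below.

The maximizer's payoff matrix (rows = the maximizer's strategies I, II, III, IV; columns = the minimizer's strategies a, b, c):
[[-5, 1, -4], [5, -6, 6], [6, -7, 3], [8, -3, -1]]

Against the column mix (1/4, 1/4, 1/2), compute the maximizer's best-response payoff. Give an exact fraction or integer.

11/4

I: (-5)·(1/4) + (1)·(1/4) + (-4)·(1/2) = -3.
II: (5)·(1/4) + (-6)·(1/4) + (6)·(1/2) = 11/4.
III: (6)·(1/4) + (-7)·(1/4) + (3)·(1/2) = 5/4.
IV: (8)·(1/4) + (-3)·(1/4) + (-1)·(1/2) = 3/4.
The best pure response is II with expected payoff 11/4.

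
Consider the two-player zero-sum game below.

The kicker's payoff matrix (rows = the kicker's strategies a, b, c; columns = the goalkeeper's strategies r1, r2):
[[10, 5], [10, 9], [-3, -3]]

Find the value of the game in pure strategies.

Row minima: 5, 9, -3 → the kicker's maximin is 9.
Column maxima: 10, 9 → the goalkeeper's minimax is 9.
They coincide at (b, r2), so the value is 9.

9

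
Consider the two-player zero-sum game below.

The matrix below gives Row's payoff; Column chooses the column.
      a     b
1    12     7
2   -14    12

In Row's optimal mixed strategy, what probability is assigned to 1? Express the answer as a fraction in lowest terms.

26/31

Row minima are 7 and -14, so Row's maximin is 7; column maxima are 12 and 12, so Column's minimax is 12. These differ, so the equilibrium is in mixed strategies.
Let Row play 1 with probability p. Column is indifferent when 12p − 14(1−p) = 7p + 12(1−p), giving p = 26/31.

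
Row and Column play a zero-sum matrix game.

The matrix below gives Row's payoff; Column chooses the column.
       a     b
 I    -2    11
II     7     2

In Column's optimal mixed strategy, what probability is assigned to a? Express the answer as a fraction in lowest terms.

Row minima are -2 and 2, so Row's maximin is 2; column maxima are 7 and 11, so Column's minimax is 7. These differ, so the equilibrium is in mixed strategies.
Let Column play a with probability q. Row is indifferent when −2q + 11(1−q) = 7q + 2(1−q), giving q = 1/2.

1/2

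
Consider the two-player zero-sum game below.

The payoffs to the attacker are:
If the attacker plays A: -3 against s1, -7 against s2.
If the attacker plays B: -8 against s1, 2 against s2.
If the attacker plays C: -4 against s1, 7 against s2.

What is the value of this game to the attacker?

Row B is strictly dominated by row C, so the attacker never plays it.
The remaining 2×2 game on (A, C) × (s1, s2) has no saddle point. Let the attacker play A with probability p; indifference gives −3p − 4(1−p) = −7p + 7(1−p), so p = 11/15.
Similarly the defender's optimal q on s1 is 14/15, and the value is -3·(14/15) + (-7)·(1/15) = -49/15.

-49/15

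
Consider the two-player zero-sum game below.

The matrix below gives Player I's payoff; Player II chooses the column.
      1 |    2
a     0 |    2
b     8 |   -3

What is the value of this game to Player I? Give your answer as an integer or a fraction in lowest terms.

Row minima are 0 and -3, so Player I's maximin is 0; column maxima are 8 and 2, so Player II's minimax is 2. These differ, so the equilibrium is in mixed strategies.
Let Player I play a with probability p. Player II is indifferent when 8(1−p) = 2p − 3(1−p), giving p = 11/13.
Let Player II play 1 with probability q. Player I is indifferent when 2(1−q) = 8q − 3(1−q), giving q = 5/13.
The value is 0·(5/13) + (2)·(8/13) = 16/13.

16/13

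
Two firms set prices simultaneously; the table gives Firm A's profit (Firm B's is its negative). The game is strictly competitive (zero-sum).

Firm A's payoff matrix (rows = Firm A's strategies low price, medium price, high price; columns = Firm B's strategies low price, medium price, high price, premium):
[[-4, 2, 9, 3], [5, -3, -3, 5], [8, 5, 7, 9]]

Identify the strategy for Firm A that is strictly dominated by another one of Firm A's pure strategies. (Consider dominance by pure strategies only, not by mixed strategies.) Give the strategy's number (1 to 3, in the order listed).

2

Compare medium price with high price: 8 > 5, 5 > -3, 7 > -3, 9 > 5.
So high price strictly dominates medium price for Firm A; medium price is strictly dominated.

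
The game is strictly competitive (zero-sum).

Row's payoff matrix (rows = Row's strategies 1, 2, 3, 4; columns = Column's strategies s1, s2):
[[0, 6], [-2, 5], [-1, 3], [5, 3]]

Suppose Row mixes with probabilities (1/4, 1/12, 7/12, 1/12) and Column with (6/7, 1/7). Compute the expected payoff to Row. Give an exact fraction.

Against (6/7, 1/7), each row's expected payoff is 1: 6/7; 2: -1; 3: -3/7; 4: 33/7.
Taking the (1/4, 1/12, 7/12, 1/12)-weighted average: (1/4)·(6/7) + (1/12)·(-1) + (7/12)·(-3/7) + (1/12)·(33/7) = 23/84.

23/84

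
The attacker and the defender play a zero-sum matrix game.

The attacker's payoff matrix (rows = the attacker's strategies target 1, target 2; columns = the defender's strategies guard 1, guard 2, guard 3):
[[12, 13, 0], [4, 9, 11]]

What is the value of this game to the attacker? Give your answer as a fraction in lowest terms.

Column guard 2 is strictly dominated by guard 1 for the defender (it gives the attacker more in every row).
The remaining 2×2 game on (target 1, target 2) × (guard 1, guard 3) has no saddle point. Let the attacker play target 1 with probability p; indifference gives 12p + 4(1−p) = 11(1−p), so p = 7/19.
Similarly the defender's optimal q on guard 1 is 11/19, and the value is 12·(11/19) + (0)·(8/19) = 132/19.

132/19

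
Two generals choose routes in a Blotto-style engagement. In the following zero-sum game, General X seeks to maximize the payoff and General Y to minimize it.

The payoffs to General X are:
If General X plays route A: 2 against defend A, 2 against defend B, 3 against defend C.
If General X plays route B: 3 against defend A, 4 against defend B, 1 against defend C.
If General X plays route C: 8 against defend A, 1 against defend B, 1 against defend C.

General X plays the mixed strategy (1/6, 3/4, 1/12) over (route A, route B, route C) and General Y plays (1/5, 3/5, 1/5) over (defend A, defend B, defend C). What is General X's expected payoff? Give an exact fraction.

89/30

Against (1/5, 3/5, 1/5), each row's expected payoff is route A: 11/5; route B: 16/5; route C: 12/5.
Taking the (1/6, 3/4, 1/12)-weighted average: (1/6)·(11/5) + (3/4)·(16/5) + (1/12)·(12/5) = 89/30.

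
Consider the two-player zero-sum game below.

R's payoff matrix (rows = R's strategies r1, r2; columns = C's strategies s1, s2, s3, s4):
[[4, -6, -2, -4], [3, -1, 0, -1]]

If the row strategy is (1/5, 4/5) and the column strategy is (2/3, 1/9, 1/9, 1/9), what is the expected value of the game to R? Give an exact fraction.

76/45

Against (2/3, 1/9, 1/9, 1/9), each row's expected payoff is r1: 4/3; r2: 16/9.
Taking the (1/5, 4/5)-weighted average: (1/5)·(4/3) + (4/5)·(16/9) = 76/45.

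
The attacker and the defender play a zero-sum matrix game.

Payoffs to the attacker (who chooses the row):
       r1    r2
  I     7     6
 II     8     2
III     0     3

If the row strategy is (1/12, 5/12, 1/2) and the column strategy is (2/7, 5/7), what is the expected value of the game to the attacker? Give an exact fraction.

Against (2/7, 5/7), each row's expected payoff is I: 44/7; II: 26/7; III: 15/7.
Taking the (1/12, 5/12, 1/2)-weighted average: (1/12)·(44/7) + (5/12)·(26/7) + (1/2)·(15/7) = 22/7.

22/7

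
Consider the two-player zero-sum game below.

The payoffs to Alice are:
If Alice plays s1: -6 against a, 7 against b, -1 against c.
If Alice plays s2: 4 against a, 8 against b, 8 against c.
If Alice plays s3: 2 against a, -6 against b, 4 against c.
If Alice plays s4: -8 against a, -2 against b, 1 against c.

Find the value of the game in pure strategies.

Row minima: -6, 4, -6, -8 → Alice's maximin is 4.
Column maxima: 4, 8, 8 → Bob's minimax is 4.
They coincide at (s2, a), so the value is 4.

4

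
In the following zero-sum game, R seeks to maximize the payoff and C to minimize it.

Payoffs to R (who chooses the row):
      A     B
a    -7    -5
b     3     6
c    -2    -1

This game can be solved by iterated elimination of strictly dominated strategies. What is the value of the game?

3

Column B is strictly dominated by A for C (-7<-5, 3<6, -2<-1); eliminate B.
Row a is strictly dominated by row b (3>-7); eliminate a.
Row c is strictly dominated by row b (3>-2); eliminate c.
Only (b, A) remains, with payoff 3.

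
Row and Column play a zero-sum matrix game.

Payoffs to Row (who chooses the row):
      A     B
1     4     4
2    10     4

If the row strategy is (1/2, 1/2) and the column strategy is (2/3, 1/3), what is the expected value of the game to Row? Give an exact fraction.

6

Against (2/3, 1/3), each row's expected payoff is 1: 4; 2: 8.
Taking the (1/2, 1/2)-weighted average: (1/2)·(4) + (1/2)·(8) = 6.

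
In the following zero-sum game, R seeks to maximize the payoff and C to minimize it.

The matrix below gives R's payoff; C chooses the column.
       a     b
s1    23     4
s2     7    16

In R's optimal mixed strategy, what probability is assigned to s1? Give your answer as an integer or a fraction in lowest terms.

9/28

Row minima are 4 and 7, so R's maximin is 7; column maxima are 23 and 16, so C's minimax is 16. These differ, so the equilibrium is in mixed strategies.
Let R play s1 with probability p. C is indifferent when 23p + 7(1−p) = 4p + 16(1−p), giving p = 9/28.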